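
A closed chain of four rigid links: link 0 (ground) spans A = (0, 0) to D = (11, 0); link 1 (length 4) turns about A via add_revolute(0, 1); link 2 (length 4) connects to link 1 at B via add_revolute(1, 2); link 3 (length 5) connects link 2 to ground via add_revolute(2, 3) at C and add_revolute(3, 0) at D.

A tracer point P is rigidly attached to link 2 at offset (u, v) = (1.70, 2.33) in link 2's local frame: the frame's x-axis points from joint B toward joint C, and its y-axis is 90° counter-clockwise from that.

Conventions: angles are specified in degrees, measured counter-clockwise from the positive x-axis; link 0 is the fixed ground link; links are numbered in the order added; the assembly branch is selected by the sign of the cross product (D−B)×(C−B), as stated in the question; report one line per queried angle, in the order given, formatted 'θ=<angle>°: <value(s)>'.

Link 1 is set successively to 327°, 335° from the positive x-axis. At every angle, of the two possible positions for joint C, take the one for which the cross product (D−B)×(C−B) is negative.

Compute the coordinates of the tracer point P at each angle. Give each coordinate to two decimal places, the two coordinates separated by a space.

A=(0,0), D=(11.00,0)
θ=327°: B = A + 4.00·(cos327°, sin327°) = (3.3547, -2.1786)
θ=327°: |BD| = 7.9497
θ=327°: circle(B,4.00) ∩ circle(D,5.00): a=3.4088, h=2.0929
θ=327°:   candidates: C₊=(6.0594,0.7684) cross=16.638; C₋=(7.2065,-3.2572) cross=-16.638
θ=327°:   branch - wants cross < 0 → take C=(7.2065,-3.2572) (cross=-16.638)
θ=327°: ex = (C−B)/|BC| = (0.9630,-0.2697); ey = (0.2697,0.9630)
θ=327°: P = B + 1.70·ex + 2.33·ey = (5.6200,-0.3933)
θ=335°: B = A + 4.00·(cos335°, sin335°) = (3.6252, -1.6905)
θ=335°: |BD| = 7.5660
θ=335°: circle(B,4.00) ∩ circle(D,5.00): a=3.1883, h=2.4156
θ=335°:   candidates: C₊=(6.1932,1.3764) cross=18.276; C₋=(7.2726,-3.3326) cross=-18.276
θ=335°:   branch - wants cross < 0 → take C=(7.2726,-3.3326) (cross=-18.276)
θ=335°: ex = (C−B)/|BC| = (0.9118,-0.4105); ey = (0.4105,0.9118)
θ=335°: P = B + 1.70·ex + 2.33·ey = (6.1319,-0.2638)

θ=327°: 5.62 -0.39
θ=335°: 6.13 -0.26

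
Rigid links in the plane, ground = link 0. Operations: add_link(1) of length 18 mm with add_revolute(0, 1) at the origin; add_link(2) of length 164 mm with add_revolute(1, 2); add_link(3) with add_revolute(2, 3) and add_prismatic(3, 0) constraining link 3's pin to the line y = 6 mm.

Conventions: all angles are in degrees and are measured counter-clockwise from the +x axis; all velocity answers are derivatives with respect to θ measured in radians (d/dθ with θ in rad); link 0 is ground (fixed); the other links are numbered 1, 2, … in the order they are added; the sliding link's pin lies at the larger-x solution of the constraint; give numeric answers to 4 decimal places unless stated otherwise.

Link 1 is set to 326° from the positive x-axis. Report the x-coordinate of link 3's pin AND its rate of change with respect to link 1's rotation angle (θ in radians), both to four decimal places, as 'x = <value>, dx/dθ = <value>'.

geometry: r = 18 mm, L = 164 mm, e = 6 mm
crank pin P = (r cos θ, r sin θ) = (14.922676, -10.065472)
h = r sin θ − e = -10.065472 − 6 = -16.065472
x = r cos θ + √(L² − h²) = 14.922676 + 163.211215 = 178.133891
dx/dθ = −r sin θ − h·r cos θ/√(L² − h²) (θ in radians; h = -16.065472) = 11.534365

x = 178.1339, dx/dθ = 11.5344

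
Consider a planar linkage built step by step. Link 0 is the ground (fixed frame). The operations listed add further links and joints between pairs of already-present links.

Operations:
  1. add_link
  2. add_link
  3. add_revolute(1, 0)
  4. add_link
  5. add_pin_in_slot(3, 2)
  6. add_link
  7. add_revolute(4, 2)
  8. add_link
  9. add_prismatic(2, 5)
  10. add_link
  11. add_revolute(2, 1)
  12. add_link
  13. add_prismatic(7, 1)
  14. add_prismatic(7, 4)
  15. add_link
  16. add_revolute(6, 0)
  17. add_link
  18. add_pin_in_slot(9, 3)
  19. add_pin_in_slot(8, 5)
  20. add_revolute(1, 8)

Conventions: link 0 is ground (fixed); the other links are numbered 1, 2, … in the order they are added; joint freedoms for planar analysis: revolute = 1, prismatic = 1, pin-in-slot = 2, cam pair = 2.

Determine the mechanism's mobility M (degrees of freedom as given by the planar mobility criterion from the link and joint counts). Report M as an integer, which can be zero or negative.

L=1 J1=0 J2=0
add link → L=2 J1=0 J2=0
add link → L=3 J1=0 J2=0
R@1,0 dof=1 J1 → L=3 J1=1 J2=0
add link → L=4 J1=1 J2=0
PS@3,2 dof=2 J2 → L=4 J1=1 J2=1
add link → L=5 J1=1 J2=1
R@4,2 dof=1 J1 → L=5 J1=2 J2=1
add link → L=6 J1=2 J2=1
P@2,5 dof=1 J1 → L=6 J1=3 J2=1
add link → L=7 J1=3 J2=1
R@2,1 dof=1 J1 → L=7 J1=4 J2=1
add link → L=8 J1=4 J2=1
P@7,1 dof=1 J1 → L=8 J1=5 J2=1
P@7,4 dof=1 J1 → L=8 J1=6 J2=1
add link → L=9 J1=6 J2=1
R@6,0 dof=1 J1 → L=9 J1=7 J2=1
add link → L=10 J1=7 J2=1
PS@9,3 dof=2 J2 → L=10 J1=7 J2=2
PS@8,5 dof=2 J2 → L=10 J1=7 J2=3
R@1,8 dof=1 J1 → L=10 J1=8 J2=3
M=3(L−1)−2J1−J2=3·9−2·8−3=8

M = 8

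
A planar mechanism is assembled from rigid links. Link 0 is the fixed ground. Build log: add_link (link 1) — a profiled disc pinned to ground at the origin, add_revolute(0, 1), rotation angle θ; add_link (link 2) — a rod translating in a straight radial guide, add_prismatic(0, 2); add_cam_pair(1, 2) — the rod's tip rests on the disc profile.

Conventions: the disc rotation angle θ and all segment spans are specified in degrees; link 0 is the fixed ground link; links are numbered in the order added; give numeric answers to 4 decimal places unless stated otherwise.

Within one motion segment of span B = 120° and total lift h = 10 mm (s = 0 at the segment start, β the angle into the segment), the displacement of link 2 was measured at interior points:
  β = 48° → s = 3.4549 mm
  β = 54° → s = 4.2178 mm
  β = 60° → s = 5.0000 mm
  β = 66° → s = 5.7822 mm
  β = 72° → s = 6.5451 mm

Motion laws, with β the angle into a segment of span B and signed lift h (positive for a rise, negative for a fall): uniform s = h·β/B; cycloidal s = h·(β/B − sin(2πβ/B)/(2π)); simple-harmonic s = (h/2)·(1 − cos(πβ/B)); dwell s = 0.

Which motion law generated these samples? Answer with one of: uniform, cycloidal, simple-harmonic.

candidates at β/B = r: uniform s = h·r (linear in β); cycloidal s = h·(r − sin(2πr)/(2π)); simple-harmonic s = (h/2)(1 − cos(πr))
β=48°: printed 3.4549 | uniform 4.0000, cycloidal 3.0645, simple-harmonic 3.4549
β=54°: printed 4.2178 | uniform 4.5000, cycloidal 4.0082, simple-harmonic 4.2178
β=60°: printed 5.0000 | uniform 5.0000, cycloidal 5.0000, simple-harmonic 5.0000
β=66°: printed 5.7822 | uniform 5.5000, cycloidal 5.9918, simple-harmonic 5.7822
β=72°: printed 6.5451 | uniform 6.0000, cycloidal 6.9355, simple-harmonic 6.5451
only one law matches every sample → simple-harmonic

simple-harmonic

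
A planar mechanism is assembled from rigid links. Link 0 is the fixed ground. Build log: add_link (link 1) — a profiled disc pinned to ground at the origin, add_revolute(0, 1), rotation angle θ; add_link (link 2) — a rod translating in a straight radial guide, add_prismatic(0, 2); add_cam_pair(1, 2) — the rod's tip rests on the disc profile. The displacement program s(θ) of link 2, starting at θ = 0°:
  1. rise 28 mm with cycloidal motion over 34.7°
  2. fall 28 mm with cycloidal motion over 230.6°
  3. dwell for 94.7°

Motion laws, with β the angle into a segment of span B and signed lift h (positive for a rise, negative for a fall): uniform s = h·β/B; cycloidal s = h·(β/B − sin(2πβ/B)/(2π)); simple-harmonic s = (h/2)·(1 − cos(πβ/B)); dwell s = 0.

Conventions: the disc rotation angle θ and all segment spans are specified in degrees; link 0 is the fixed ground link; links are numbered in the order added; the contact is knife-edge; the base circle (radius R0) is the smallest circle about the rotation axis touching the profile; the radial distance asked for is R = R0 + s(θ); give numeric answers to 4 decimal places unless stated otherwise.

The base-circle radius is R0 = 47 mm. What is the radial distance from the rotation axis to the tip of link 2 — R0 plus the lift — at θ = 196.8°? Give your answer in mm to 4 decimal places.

seg 1 [0°–34.7°] cycloidal, h=28: full span → s += 28 → s = 28.0000
seg 2 [34.7°–265.3°] cycloidal, h=-28: θ=196.8° here. β=162.1, B=230.6. -28·(0.7029 − sin(2π·0.7029)/(2π)) = -23.9456 → s = 4.0544
R = R0 + s = 47 + 4.0544 = 51.0544

51.0544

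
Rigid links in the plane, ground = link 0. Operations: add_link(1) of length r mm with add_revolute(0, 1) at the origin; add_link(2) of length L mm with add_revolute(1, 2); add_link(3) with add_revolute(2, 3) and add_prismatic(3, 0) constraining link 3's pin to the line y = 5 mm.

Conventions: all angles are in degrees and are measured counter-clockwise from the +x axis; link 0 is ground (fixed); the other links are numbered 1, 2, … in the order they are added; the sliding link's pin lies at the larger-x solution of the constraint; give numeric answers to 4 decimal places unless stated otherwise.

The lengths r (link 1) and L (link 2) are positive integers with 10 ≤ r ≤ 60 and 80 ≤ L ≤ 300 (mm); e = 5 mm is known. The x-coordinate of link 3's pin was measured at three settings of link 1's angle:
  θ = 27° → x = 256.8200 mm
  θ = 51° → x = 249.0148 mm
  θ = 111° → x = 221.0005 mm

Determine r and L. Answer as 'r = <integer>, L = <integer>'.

constraint per measurement: (x − r cos θ)² + (r sin θ − e)² = L²
subtracting the θ₁ and θ₂ equations cancels the r² and L² terms:
r = (x₁² − x₂²) / (2[(x₁cos θ₁ + e sin θ₁) − (x₂cos θ₂ + e sin θ₂)]) = 28.0000 → r = 28
L² = (x₁ − r cos θ₁)² + (r sin θ₁ − e)² = 53824.0105 → L = 232.0000 → L = 232
check at θ₃=111°: x = 221.0005 (printed 221.0005) ✓

r = 28, L = 232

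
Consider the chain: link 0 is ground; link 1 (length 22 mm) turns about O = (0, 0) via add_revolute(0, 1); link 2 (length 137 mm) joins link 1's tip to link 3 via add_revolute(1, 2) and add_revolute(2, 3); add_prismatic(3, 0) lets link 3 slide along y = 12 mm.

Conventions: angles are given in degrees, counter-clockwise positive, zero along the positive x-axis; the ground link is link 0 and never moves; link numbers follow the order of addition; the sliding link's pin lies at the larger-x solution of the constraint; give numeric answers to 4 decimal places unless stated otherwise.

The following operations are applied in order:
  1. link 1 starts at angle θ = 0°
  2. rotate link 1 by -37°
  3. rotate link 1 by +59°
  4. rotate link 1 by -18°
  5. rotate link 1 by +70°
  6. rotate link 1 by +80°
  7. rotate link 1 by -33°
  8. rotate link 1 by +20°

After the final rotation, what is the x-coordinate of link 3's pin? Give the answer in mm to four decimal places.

geometry: r = 22 mm, L = 137 mm, e = 12 mm; θ starts at 0°
rotate link 1 by -37°: θ ← 0° -37° = -37°
rotate link 1 by +59°: θ ← -37° +59° = 22°
rotate link 1 by -18°: θ ← 22° -18° = 4°
rotate link 1 by +70°: θ ← 4° +70° = 74°
rotate link 1 by +80°: θ ← 74° +80° = 154°
rotate link 1 by -33°: θ ← 154° -33° = 121°
rotate link 1 by +20°: θ ← 121° +20° = 141°
crank pin P = (r cos θ, r sin θ) = (-17.097211, 13.845049)
h = r sin θ − e = 13.845049 − 12 = 1.845049
x = r cos θ + √(L² − h²) = -17.097211 + 136.987575 = 119.890364

119.8904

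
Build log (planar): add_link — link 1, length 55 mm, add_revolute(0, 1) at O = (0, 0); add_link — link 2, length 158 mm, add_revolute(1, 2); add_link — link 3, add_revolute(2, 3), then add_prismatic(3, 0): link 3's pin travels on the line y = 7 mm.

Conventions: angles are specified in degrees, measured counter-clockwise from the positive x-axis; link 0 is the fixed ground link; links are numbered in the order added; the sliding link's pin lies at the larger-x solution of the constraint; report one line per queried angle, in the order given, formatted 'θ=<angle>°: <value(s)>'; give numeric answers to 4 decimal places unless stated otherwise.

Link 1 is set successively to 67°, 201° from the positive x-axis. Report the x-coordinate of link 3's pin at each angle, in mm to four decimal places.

geometry: r = 55 mm, L = 158 mm, e = 7 mm
θ=67°: crank pin P = (r cos θ, r sin θ) = (21.490212, 50.627767)
θ=67°: h = r sin θ − e = 50.627767 − 7 = 43.627767
θ=67°: x = r cos θ + √(L² − h²) = 21.490212 + 151.857229 = 173.347441
θ=201°: crank pin P = (r cos θ, r sin θ) = (-51.346923, -19.710237)
θ=201°: h = r sin θ − e = -19.710237 − 7 = -26.710237
θ=201°: x = r cos θ + √(L² − h²) = -51.346923 + 155.725923 = 104.379000

θ=67°: 173.3474
θ=201°: 104.3790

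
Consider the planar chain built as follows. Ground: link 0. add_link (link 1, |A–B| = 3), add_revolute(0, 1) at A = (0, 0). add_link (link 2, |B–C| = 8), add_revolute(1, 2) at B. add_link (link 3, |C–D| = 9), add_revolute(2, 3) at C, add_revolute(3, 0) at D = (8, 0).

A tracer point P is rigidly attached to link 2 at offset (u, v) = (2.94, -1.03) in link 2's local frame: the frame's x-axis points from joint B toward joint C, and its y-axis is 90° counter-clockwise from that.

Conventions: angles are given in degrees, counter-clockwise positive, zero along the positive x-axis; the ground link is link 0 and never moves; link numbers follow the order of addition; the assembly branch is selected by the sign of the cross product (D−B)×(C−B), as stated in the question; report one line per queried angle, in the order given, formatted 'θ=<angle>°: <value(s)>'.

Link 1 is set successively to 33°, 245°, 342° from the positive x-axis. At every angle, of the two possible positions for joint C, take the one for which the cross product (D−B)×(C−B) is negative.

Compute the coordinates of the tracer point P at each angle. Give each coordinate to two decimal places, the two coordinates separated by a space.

A=(0,0), D=(8.00,0)
θ=33°: B = A + 3.00·(cos33°, sin33°) = (2.5160, 1.6339)
θ=33°: |BD| = 5.7222
θ=33°: circle(B,8.00) ∩ circle(D,9.00): a=1.3757, h=7.8808
θ=33°:   candidates: C₊=(6.0847,8.7938) cross=45.096; C₋=(1.5841,-6.3116) cross=-45.096
θ=33°:   branch - wants cross < 0 → take C=(1.5841,-6.3116) (cross=-45.096)
θ=33°: ex = (C−B)/|BC| = (-0.1165,-0.9932); ey = (0.9932,-0.1165)
θ=33°: P = B + 2.94·ex + -1.03·ey = (1.1506,-1.1661)
θ=245°: B = A + 3.00·(cos245°, sin245°) = (-1.2679, -2.7189)
θ=245°: |BD| = 9.6585
θ=245°: circle(B,8.00) ∩ circle(D,9.00): a=3.9492, h=6.9573
θ=245°:   candidates: C₊=(0.5631,5.0687) cross=67.197; C₋=(4.4801,-8.2831) cross=-67.197
θ=245°:   branch - wants cross < 0 → take C=(4.4801,-8.2831) (cross=-67.197)
θ=245°: ex = (C−B)/|BC| = (0.7185,-0.6955); ey = (0.6955,0.7185)
θ=245°: P = B + 2.94·ex + -1.03·ey = (0.1281,-5.5038)
θ=342°: B = A + 3.00·(cos342°, sin342°) = (2.8532, -0.9271)
θ=342°: |BD| = 5.2297
θ=342°: circle(B,8.00) ∩ circle(D,9.00): a=0.9895, h=7.9386
θ=342°:   candidates: C₊=(2.4197,7.0612) cross=41.516; C₋=(5.2342,-8.5645) cross=-41.516
θ=342°:   branch - wants cross < 0 → take C=(5.2342,-8.5645) (cross=-41.516)
θ=342°: ex = (C−B)/|BC| = (0.2976,-0.9547); ey = (0.9547,0.2976)
θ=342°: P = B + 2.94·ex + -1.03·ey = (2.7449,-4.0404)

θ=33°: 1.15 -1.17
θ=245°: 0.13 -5.50
θ=342°: 2.74 -4.04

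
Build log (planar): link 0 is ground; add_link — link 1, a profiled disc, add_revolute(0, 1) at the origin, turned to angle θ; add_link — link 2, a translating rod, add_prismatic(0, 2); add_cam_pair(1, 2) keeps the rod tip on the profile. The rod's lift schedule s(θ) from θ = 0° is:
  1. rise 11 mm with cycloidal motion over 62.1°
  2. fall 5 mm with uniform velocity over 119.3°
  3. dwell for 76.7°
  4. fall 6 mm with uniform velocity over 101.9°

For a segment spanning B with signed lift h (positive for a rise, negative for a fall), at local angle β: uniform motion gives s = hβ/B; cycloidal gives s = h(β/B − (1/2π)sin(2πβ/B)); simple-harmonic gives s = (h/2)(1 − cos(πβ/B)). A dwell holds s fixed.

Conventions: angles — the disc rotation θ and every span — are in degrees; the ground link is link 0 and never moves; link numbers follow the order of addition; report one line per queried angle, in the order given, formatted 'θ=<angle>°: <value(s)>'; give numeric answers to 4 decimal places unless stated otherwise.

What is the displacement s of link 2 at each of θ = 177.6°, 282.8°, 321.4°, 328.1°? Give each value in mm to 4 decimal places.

seg 1 [0°–62.1°] cycloidal, h=11: full span → s += 11 → s = 11.0000
seg 2 [62.1°–181.4°] uniform, h=-5: θ=177.6° here. β=115.5, B=119.3. -5·115.5/119.3 = -4.8407 → s = 6.1593
seg 2 [62.1°–181.4°] uniform, h=-5: full span → s += -5 → s = 6.0000
seg 3 [181.4°–258.1°] dwell: s stays 6.0000
seg 4 [258.1°–360°] uniform, h=-6: θ=282.8° here. β=24.7, B=101.9. -6·24.7/101.9 = -1.4544 → s = 4.5456
seg 4 [258.1°–360°] uniform, h=-6: θ=321.4° here. β=63.3, B=101.9. -6·63.3/101.9 = -3.7272 → s = 2.2728
seg 4 [258.1°–360°] uniform, h=-6: θ=328.1° here. β=70, B=101.9. -6·70/101.9 = -4.1217 → s = 1.8783

θ=177.6°: 6.1593
θ=282.8°: 4.5456
θ=321.4°: 2.2728
θ=328.1°: 1.8783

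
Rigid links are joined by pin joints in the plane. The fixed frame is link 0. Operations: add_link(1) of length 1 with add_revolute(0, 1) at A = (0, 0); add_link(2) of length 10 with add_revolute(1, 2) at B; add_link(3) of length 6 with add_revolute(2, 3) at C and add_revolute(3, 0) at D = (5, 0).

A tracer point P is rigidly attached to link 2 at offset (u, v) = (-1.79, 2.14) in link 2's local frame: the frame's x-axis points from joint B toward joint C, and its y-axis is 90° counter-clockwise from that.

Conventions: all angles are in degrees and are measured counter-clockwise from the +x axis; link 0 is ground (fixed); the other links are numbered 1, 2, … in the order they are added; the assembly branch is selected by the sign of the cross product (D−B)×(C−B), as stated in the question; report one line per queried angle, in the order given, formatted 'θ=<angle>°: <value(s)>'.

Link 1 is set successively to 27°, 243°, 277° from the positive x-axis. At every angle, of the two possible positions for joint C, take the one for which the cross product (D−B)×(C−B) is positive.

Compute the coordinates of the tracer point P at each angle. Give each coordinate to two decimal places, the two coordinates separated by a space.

A=(0,0), D=(5.00,0)
θ=27°: B = A + 1.00·(cos27°, sin27°) = (0.8910, 0.4540)
θ=27°: |BD| = 4.1340
θ=27°: circle(B,10.00) ∩ circle(D,6.00): a=9.8077, h=1.9517
θ=27°:   candidates: C₊=(10.8537,1.3168) cross=8.068; C₋=(10.4250,-2.5630) cross=-8.068
θ=27°:   branch + wants cross > 0 → take C=(10.8537,1.3168) (cross=8.068)
θ=27°: ex = (C−B)/|BC| = (0.9963,0.0863); ey = (-0.0863,0.9963)
θ=27°: P = B + -1.79·ex + 2.14·ey = (-1.0770,2.4316)
θ=243°: B = A + 1.00·(cos243°, sin243°) = (-0.4540, -0.8910)
θ=243°: |BD| = 5.5263
θ=243°: circle(B,10.00) ∩ circle(D,6.00): a=8.5536, h=5.1803
θ=243°:   candidates: C₊=(7.1525,5.6006) cross=28.628; C₋=(8.8230,-4.6244) cross=-28.628
θ=243°:   branch + wants cross > 0 → take C=(7.1525,5.6006) (cross=28.628)
θ=243°: ex = (C−B)/|BC| = (0.7607,0.6492); ey = (-0.6492,0.7607)
θ=243°: P = B + -1.79·ex + 2.14·ey = (-3.2048,-0.4252)
θ=277°: B = A + 1.00·(cos277°, sin277°) = (0.1219, -0.9925)
θ=277°: |BD| = 4.9781
θ=277°: circle(B,10.00) ∩ circle(D,6.00): a=8.9172, h=4.5258
θ=277°:   candidates: C₊=(7.9577,5.2204) cross=22.530; C₋=(9.7624,-3.6496) cross=-22.530
θ=277°:   branch + wants cross > 0 → take C=(7.9577,5.2204) (cross=22.530)
θ=277°: ex = (C−B)/|BC| = (0.7836,0.6213); ey = (-0.6213,0.7836)
θ=277°: P = B + -1.79·ex + 2.14·ey = (-2.6103,-0.4278)

θ=27°: -1.08 2.43
θ=243°: -3.20 -0.43
θ=277°: -2.61 -0.43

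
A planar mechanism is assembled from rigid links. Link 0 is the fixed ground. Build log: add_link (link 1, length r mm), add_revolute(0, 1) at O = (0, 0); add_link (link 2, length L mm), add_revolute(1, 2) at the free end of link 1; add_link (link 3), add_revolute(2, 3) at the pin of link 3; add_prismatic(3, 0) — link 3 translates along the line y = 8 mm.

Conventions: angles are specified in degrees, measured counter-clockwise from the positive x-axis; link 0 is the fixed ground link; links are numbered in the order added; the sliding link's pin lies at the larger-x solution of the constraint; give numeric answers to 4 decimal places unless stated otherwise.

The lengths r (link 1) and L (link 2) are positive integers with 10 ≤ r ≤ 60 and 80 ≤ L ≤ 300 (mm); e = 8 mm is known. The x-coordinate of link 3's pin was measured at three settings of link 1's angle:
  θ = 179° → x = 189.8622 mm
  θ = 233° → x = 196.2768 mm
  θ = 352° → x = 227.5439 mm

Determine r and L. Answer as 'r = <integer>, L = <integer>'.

constraint per measurement: (x − r cos θ)² + (r sin θ − e)² = L²
subtracting the θ₁ and θ₂ equations cancels the r² and L² terms:
r = (x₁² − x₂²) / (2[(x₁cos θ₁ + e sin θ₁) − (x₂cos θ₂ + e sin θ₂)]) = 19.0000 → r = 19
L² = (x₁ − r cos θ₁)² + (r sin θ₁ − e)² = 43681.0142 → L = 209.0000 → L = 209
check at θ₃=352°: x = 227.5439 (printed 227.5439) ✓

r = 19, L = 209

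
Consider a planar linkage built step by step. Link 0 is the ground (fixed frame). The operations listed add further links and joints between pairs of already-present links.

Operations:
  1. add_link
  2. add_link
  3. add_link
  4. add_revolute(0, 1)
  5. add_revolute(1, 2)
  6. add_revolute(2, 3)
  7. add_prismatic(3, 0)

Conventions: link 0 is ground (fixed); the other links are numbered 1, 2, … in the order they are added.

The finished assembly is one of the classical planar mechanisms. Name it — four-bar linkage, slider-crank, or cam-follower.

links: 4 (incl. ground); joints: 3 revolute, 1 prismatic, 0 higher (cam) pair, forming one closed loop
4 links, 3 revolutes + 1 prismatic in one loop → slider-crank

slider-crank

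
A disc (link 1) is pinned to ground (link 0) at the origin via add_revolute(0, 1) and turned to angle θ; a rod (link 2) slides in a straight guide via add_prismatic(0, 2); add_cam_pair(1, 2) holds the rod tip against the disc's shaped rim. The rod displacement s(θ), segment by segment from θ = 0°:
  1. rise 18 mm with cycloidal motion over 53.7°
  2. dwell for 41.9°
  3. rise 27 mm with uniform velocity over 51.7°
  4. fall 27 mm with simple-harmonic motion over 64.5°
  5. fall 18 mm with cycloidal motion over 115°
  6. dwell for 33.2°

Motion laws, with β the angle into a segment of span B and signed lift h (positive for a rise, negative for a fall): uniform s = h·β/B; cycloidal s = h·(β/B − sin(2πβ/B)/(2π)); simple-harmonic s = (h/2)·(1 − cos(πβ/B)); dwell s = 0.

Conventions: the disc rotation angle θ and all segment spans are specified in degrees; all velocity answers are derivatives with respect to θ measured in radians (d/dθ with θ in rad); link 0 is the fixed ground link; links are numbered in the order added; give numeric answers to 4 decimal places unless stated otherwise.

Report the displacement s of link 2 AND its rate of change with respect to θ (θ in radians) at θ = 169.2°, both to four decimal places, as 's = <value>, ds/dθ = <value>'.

segment 1 (0° to 53.7°, cycloidal, h = 18) is passed completely: s = 0.0000 + (18) = 18.0000
segment 2 (53.7° to 95.6°, dwell): s unchanged at 18.0000
segment 3 (95.6° to 147.3°, uniform, h = 27) is passed completely: s = 18.0000 + (27) = 45.0000
θ = 169.2° falls in segment 4 (147.3° to 211.8°, simple-harmonic, h = -27): β = 169.2 − 147.3 = 21.9°, B = 64.5°; Δs = -27/2·(1 − cos(π·0.3395)) = -6.9790; s = 45.0000 − 6.9790 = 38.0210
velocity in seg [147.3°–211.8°] (simple-harmonic), θ in radians: β = 21.9° = 0.3822 rad, B = 64.5° = 1.1257 rad; ds/dθ = (πh/(2B)) sin(πβ/B) = (π·(-27)/(2·1.1257)) sin(π·0.3395) = -32.987789 mm/rad

s = 38.0210, ds/dθ = -32.9878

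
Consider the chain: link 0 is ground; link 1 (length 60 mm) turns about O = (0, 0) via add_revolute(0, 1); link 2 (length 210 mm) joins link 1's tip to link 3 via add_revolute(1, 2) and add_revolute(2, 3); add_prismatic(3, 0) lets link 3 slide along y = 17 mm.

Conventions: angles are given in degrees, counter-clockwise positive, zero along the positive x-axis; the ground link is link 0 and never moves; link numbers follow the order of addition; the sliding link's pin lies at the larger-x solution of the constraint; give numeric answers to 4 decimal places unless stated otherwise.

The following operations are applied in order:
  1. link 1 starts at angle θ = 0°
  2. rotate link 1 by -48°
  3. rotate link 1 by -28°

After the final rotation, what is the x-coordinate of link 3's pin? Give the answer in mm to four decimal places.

geometry: r = 60 mm, L = 210 mm, e = 17 mm; θ starts at 0°
rotate link 1 by -48°: θ ← 0° -48° = -48°
rotate link 1 by -28°: θ ← -48° -28° = -76°
crank pin P = (r cos θ, r sin θ) = (14.515314, -58.217744)
h = r sin θ − e = -58.217744 − 17 = -75.217744
x = r cos θ + √(L² − h²) = 14.515314 + 196.067058 = 210.582371

210.5824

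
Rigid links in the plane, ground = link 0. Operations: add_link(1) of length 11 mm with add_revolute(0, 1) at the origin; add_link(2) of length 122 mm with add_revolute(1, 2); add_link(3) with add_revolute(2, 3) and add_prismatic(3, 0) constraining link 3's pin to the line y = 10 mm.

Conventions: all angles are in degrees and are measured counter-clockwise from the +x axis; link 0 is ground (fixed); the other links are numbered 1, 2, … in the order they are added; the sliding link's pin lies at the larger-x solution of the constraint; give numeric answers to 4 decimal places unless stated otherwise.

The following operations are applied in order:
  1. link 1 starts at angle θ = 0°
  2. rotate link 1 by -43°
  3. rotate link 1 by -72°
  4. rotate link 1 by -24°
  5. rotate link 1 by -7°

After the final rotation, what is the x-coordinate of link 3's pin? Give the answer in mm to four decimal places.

geometry: r = 11 mm, L = 122 mm, e = 10 mm; θ starts at 0°
rotate link 1 by -43°: θ ← 0° -43° = -43°
rotate link 1 by -72°: θ ← -43° -72° = -115°
rotate link 1 by -24°: θ ← -115° -24° = -139°
rotate link 1 by -7°: θ ← -139° -7° = -146°
crank pin P = (r cos θ, r sin θ) = (-9.119413, -6.151122)
h = r sin θ − e = -6.151122 − 10 = -16.151122
x = r cos θ + √(L² − h²) = -9.119413 + 120.926181 = 111.806768

111.8068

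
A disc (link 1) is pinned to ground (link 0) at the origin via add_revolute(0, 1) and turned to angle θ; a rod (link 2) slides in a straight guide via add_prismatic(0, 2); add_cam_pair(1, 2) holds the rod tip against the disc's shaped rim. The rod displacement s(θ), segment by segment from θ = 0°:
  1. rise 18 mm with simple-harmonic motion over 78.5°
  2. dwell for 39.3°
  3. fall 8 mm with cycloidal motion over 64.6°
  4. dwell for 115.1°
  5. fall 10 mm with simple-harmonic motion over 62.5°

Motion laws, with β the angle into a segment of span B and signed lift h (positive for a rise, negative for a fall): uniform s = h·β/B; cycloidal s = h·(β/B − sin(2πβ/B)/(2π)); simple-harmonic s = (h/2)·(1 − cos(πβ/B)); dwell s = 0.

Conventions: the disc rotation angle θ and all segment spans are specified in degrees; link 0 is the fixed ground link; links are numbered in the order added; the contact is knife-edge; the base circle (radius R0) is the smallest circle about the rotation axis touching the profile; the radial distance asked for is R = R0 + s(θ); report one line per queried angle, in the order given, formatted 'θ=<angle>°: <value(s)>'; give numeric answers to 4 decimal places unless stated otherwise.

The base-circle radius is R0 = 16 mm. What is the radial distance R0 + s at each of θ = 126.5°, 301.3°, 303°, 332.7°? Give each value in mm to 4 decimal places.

segment 1 (0° to 78.5°, simple-harmonic, h = 18) is passed completely: s = 0.0000 + (18) = 18.0000
segment 2 (78.5° to 117.8°, dwell): s unchanged at 18.0000
θ = 126.5° falls in segment 3 (117.8° to 182.4°, cycloidal, h = -8): β = 126.5 − 117.8 = 8.7°, B = 64.6°; Δs = -8·(0.1347 − sin(2π·0.1347)/(2π)) = -0.1241; s = 18.0000 − 0.1241 = 17.8759
segment 3 (117.8° to 182.4°, cycloidal, h = -8) is passed completely: s = 18.0000 + (-8) = 10.0000
segment 4 (182.4° to 297.5°, dwell): s unchanged at 10.0000
θ = 301.3° falls in segment 5 (297.5° to 360°, simple-harmonic, h = -10): β = 301.3 − 297.5 = 3.8°, B = 62.5°; Δs = -10/2·(1 − cos(π·0.0608)) = -0.0909; s = 10.0000 − 0.0909 = 9.9091
θ = 303° falls in segment 5 (297.5° to 360°, simple-harmonic, h = -10): β = 303 − 297.5 = 5.5°, B = 62.5°; Δs = -10/2·(1 − cos(π·0.0880)) = -0.1899; s = 10.0000 − 0.1899 = 9.8101
θ = 332.7° falls in segment 5 (297.5° to 360°, simple-harmonic, h = -10): β = 332.7 − 297.5 = 35.2°, B = 62.5°; Δs = -10/2·(1 − cos(π·0.5632)) = -5.9862; s = 10.0000 − 5.9862 = 4.0138
θ=126.5°: R = R0 + s = 16 + 17.8759 = 33.8759
θ=301.3°: R = R0 + s = 16 + 9.9091 = 25.9091
θ=303°: R = R0 + s = 16 + 9.8101 = 25.8101
θ=332.7°: R = R0 + s = 16 + 4.0138 = 20.0138

θ=126.5°: 33.8759
θ=301.3°: 25.9091
θ=303°: 25.8101
θ=332.7°: 20.0138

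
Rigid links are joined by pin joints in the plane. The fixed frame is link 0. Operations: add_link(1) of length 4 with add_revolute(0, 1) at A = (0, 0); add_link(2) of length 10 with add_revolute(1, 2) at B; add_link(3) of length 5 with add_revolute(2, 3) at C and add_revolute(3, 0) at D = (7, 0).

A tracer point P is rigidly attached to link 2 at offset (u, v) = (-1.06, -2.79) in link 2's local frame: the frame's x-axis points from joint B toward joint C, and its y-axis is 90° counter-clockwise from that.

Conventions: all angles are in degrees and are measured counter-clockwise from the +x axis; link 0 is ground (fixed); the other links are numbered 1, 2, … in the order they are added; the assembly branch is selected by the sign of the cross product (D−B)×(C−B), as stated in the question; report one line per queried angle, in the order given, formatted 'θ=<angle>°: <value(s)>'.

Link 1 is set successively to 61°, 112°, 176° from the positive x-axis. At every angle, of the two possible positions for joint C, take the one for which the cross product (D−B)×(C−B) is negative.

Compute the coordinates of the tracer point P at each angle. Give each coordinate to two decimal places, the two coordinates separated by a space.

A=(0,0), D=(7.00,0)
θ=61°: B = A + 4.00·(cos61°, sin61°) = (1.9392, 3.4985)
θ=61°: |BD| = 6.1523
θ=61°: circle(B,10.00) ∩ circle(D,5.00): a=9.1714, h=3.9856
θ=61°:   candidates: C₊=(11.7499,1.5616) cross=24.520; C₋=(7.2171,-4.9953) cross=-24.520
θ=61°:   branch - wants cross < 0 → take C=(7.2171,-4.9953) (cross=-24.520)
θ=61°: ex = (C−B)/|BC| = (0.5278,-0.8494); ey = (0.8494,0.5278)
θ=61°: P = B + -1.06·ex + -2.79·ey = (-0.9900,2.9263)
θ=112°: B = A + 4.00·(cos112°, sin112°) = (-1.4984, 3.7087)
θ=112°: |BD| = 9.2724
θ=112°: circle(B,10.00) ∩ circle(D,5.00): a=8.6805, h=4.9648
θ=112°:   candidates: C₊=(8.4433,4.7872) cross=46.036; C₋=(4.4716,-4.3136) cross=-46.036
θ=112°:   branch - wants cross < 0 → take C=(4.4716,-4.3136) (cross=-46.036)
θ=112°: ex = (C−B)/|BC| = (0.5970,-0.8022); ey = (0.8022,0.5970)
θ=112°: P = B + -1.06·ex + -2.79·ey = (-4.3695,2.8935)
θ=176°: B = A + 4.00·(cos176°, sin176°) = (-3.9903, 0.2790)
θ=176°: |BD| = 10.9938
θ=176°: circle(B,10.00) ∩ circle(D,5.00): a=8.9079, h=4.5441
θ=176°:   candidates: C₊=(5.0301,4.5956) cross=49.957; C₋=(4.7995,-4.4897) cross=-49.957
θ=176°:   branch - wants cross < 0 → take C=(4.7995,-4.4897) (cross=-49.957)
θ=176°: ex = (C−B)/|BC| = (0.8790,-0.4769); ey = (0.4769,0.8790)
θ=176°: P = B + -1.06·ex + -2.79·ey = (-6.2524,-1.6678)

θ=61°: -0.99 2.93
θ=112°: -4.37 2.89
θ=176°: -6.25 -1.67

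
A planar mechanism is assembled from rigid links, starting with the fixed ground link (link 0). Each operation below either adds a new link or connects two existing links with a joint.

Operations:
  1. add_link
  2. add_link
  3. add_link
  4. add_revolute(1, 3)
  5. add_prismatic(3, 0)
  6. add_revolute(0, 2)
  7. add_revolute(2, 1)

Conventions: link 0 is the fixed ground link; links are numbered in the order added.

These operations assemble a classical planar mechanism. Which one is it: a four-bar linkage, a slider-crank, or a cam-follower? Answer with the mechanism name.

links: 4 (incl. ground); joints: 3 revolute, 1 prismatic, 0 higher (cam) pair, forming one closed loop
4 links, 3 revolutes + 1 prismatic in one loop → slider-crank

slider-crank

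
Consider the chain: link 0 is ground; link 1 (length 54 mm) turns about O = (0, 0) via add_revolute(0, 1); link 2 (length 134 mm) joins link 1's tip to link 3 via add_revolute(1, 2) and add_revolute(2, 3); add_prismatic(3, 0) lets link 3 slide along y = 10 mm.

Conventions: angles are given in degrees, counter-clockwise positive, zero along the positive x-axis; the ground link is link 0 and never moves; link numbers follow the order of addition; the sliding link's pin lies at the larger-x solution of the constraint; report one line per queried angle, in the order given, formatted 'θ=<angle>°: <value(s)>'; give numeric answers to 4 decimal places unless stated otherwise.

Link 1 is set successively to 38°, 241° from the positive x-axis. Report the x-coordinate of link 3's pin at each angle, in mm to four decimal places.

geometry: r = 54 mm, L = 134 mm, e = 10 mm
θ=38°: crank pin P = (r cos θ, r sin θ) = (42.552581, 33.245720)
θ=38°: h = r sin θ − e = 33.245720 − 10 = 23.245720
θ=38°: x = r cos θ + √(L² − h²) = 42.552581 + 131.968316 = 174.520897
θ=241°: crank pin P = (r cos θ, r sin θ) = (-26.179719, -47.229464)
θ=241°: h = r sin θ − e = -47.229464 − 10 = -57.229464
θ=241°: x = r cos θ + √(L² − h²) = -26.179719 + 121.164303 = 94.984584

θ=38°: 174.5209
θ=241°: 94.9846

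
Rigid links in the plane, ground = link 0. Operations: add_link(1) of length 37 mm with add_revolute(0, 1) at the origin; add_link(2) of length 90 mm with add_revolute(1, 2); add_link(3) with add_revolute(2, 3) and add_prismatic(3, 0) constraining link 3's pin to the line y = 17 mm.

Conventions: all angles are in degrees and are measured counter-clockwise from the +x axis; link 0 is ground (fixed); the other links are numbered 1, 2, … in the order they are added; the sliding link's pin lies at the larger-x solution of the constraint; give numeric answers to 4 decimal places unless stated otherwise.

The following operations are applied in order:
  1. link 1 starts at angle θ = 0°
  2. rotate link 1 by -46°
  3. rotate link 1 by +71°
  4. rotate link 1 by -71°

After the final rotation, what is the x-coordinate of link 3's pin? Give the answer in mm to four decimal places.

geometry: r = 37 mm, L = 90 mm, e = 17 mm; θ starts at 0°
rotate link 1 by -46°: θ ← 0° -46° = -46°
rotate link 1 by +71°: θ ← -46° +71° = 25°
rotate link 1 by -71°: θ ← 25° -71° = -46°
crank pin P = (r cos θ, r sin θ) = (25.702360, -26.615573)
h = r sin θ − e = -26.615573 − 17 = -43.615573
x = r cos θ + √(L² − h²) = 25.702360 + 78.725357 = 104.427717

104.4277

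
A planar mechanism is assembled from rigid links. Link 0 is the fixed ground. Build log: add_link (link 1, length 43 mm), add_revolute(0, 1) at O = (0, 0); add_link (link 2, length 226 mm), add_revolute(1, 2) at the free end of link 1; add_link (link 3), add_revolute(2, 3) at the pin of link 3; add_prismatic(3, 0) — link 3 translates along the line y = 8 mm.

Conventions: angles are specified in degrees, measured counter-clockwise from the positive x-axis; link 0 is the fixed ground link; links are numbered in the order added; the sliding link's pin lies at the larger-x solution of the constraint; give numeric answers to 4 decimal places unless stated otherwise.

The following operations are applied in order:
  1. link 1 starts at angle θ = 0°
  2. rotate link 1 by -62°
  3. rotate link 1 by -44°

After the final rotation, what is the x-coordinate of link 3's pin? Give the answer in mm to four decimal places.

geometry: r = 43 mm, L = 226 mm, e = 8 mm; θ starts at 0°
rotate link 1 by -62°: θ ← 0° -62° = -62°
rotate link 1 by -44°: θ ← -62° -44° = -106°
crank pin P = (r cos θ, r sin θ) = (-11.852406, -41.334253)
h = r sin θ − e = -41.334253 − 8 = -49.334253
x = r cos θ + √(L² − h²) = -11.852406 + 220.549612 = 208.697206

208.6972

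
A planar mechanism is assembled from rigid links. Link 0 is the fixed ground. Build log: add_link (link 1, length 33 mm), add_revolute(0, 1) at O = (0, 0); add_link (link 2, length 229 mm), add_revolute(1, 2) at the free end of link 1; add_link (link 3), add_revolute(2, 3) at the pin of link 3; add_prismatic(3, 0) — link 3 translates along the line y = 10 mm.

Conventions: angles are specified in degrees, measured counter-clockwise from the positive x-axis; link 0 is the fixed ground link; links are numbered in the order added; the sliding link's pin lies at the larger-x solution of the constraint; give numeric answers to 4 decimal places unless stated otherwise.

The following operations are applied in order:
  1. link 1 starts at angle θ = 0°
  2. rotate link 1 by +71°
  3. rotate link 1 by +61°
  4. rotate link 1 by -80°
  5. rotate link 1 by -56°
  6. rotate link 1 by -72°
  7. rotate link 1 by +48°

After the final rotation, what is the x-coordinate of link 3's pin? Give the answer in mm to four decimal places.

geometry: r = 33 mm, L = 229 mm, e = 10 mm; θ starts at 0°
rotate link 1 by +71°: θ ← 0° +71° = 71°
rotate link 1 by +61°: θ ← 71° +61° = 132°
rotate link 1 by -80°: θ ← 132° -80° = 52°
rotate link 1 by -56°: θ ← 52° -56° = -4°
rotate link 1 by -72°: θ ← -4° -72° = -76°
rotate link 1 by +48°: θ ← -76° +48° = -28°
crank pin P = (r cos θ, r sin θ) = (29.137271, -15.492562)
h = r sin θ − e = -15.492562 − 10 = -25.492562
x = r cos θ + √(L² − h²) = 29.137271 + 227.576645 = 256.713915

256.7139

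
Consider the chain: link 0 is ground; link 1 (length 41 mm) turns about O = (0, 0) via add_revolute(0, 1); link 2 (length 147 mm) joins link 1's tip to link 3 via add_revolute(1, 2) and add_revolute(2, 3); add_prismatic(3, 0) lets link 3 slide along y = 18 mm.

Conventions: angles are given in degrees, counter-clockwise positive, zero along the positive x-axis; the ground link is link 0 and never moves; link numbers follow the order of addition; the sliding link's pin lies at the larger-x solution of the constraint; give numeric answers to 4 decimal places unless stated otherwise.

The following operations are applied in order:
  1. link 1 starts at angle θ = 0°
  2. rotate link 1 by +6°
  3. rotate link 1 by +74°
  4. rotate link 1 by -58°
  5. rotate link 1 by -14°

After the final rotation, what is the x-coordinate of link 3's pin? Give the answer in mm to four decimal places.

geometry: r = 41 mm, L = 147 mm, e = 18 mm; θ starts at 0°
rotate link 1 by +6°: θ ← 0° +6° = 6°
rotate link 1 by +74°: θ ← 6° +74° = 80°
rotate link 1 by -58°: θ ← 80° -58° = 22°
rotate link 1 by -14°: θ ← 22° -14° = 8°
crank pin P = (r cos θ, r sin θ) = (40.600991, 5.706097)
h = r sin θ − e = 5.706097 − 18 = -12.293903
x = r cos θ + √(L² − h²) = 40.600991 + 146.485016 = 187.086007

187.0860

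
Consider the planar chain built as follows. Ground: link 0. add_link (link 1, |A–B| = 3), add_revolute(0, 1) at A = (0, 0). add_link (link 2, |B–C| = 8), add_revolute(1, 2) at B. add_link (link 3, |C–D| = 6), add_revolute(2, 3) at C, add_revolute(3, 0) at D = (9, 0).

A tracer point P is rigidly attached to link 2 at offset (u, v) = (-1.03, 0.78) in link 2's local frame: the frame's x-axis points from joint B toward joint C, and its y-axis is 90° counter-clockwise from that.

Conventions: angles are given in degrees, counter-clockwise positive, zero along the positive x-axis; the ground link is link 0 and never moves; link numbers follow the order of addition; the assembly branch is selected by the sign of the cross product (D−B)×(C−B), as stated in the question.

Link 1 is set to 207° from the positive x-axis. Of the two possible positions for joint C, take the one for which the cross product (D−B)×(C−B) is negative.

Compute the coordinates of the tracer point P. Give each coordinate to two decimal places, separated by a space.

A=(0,0), D=(9.00,0)
B = A + 3.00·(cos207°, sin207°) = (-2.6730, -1.3620)
|BD| = 11.7522
circle(B,8.00) ∩ circle(D,6.00): a=7.0674, h=3.7486
  candidates: C₊=(3.9123,3.1805) cross=44.055; C₋=(4.7812,-4.2663) cross=-44.055
  branch - wants cross < 0 → take C=(4.7812,-4.2663) (cross=-44.055)
ex = (C−B)/|BC| = (0.9318,-0.3630); ey = (0.3630,0.9318)
P = B + -1.03·ex + 0.78·ey = (-3.3496,-0.2613)

-3.35 -0.26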